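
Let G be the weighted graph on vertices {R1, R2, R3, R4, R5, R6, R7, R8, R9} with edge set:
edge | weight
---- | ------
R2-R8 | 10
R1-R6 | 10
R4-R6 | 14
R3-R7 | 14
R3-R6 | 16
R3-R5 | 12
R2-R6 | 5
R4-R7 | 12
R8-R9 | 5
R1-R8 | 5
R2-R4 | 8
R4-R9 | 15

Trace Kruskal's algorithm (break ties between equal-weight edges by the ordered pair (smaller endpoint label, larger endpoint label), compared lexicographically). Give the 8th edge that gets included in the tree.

Kruskal: consider edges lightest-first.
R1-R8 (5): add — endpoints in different components.
R2-R6 (5): add — endpoints in different components.
R8-R9 (5): add — endpoints in different components.
R2-R4 (8): add — endpoints in different components.
R1-R6 (10): add — endpoints in different components.
R2-R8 (10): skip — R2 and R8 already connected.
R3-R5 (12): add — endpoints in different components.
R4-R7 (12): add — endpoints in different components.
R3-R7 (14): add — endpoints in different components.
The 8th edge added is R3-R7.

R3-R7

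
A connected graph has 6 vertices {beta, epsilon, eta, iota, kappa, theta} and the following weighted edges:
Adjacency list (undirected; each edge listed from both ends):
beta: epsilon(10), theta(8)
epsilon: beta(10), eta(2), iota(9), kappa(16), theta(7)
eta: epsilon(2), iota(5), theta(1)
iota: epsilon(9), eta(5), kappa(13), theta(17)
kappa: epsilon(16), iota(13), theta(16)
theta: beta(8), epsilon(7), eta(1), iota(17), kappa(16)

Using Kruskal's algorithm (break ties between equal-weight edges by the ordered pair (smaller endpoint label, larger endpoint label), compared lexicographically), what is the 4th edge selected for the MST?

beta-theta

Kruskal's algorithm — process edges by increasing weight (ties by edge label):
eta theta (1): add — endpoints in different components.
epsilon eta (2): add — endpoints in different components.
eta iota (5): add — endpoints in different components.
epsilon theta (7): skip — epsilon and theta already connected.
beta theta (8): add — endpoints in different components.
epsilon iota (9): skip — epsilon and iota already connected.
beta epsilon (10): skip — epsilon and beta already connected.
iota kappa (13): add — endpoints in different components.
The 4th edge added is beta theta.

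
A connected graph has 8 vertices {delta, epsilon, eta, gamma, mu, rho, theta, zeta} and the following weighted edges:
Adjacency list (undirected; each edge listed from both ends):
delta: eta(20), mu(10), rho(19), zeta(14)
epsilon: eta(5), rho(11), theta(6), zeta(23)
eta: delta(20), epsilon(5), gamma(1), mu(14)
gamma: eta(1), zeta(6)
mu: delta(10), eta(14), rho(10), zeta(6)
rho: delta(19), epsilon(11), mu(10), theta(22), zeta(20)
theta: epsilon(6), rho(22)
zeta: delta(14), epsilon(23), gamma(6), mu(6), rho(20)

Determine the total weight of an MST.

44

Prim's algorithm from gamma:
Step 1: cheapest edge leaving the tree is eta–gamma (1); add eta.
Step 2: cheapest edge leaving the tree is epsilon–eta (5); add epsilon.
Step 3: cheapest edge leaving the tree is epsilon–theta (6); add theta.
Step 4: cheapest edge leaving the tree is gamma–zeta (6); add zeta.
Step 5: cheapest edge leaving the tree is mu–zeta (6); add mu.
Step 6: cheapest edge leaving the tree is delta–mu (10); add delta.
Step 7: cheapest edge leaving the tree is mu–rho (10); add rho.
MST edges: eta–gamma, epsilon–eta, epsilon–theta, gamma–zeta, mu–zeta, delta–mu, mu–rho; total weight 1+5+6+6+6+10+10 = 44.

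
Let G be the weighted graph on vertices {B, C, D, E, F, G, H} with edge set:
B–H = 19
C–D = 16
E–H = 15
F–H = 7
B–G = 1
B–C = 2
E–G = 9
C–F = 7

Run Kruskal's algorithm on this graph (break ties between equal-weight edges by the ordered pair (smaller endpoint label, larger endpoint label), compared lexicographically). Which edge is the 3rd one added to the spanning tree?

Sort edges by weight, then run Kruskal:
B–G (1): add — endpoints in different components.
B–C (2): add — endpoints in different components.
C–F (7): add — endpoints in different components.
F–H (7): add — endpoints in different components.
E–G (9): add — endpoints in different components.
E–H (15): skip — E and H already connected.
C–D (16): add — endpoints in different components.
The 3rd edge added is C–F.

C-F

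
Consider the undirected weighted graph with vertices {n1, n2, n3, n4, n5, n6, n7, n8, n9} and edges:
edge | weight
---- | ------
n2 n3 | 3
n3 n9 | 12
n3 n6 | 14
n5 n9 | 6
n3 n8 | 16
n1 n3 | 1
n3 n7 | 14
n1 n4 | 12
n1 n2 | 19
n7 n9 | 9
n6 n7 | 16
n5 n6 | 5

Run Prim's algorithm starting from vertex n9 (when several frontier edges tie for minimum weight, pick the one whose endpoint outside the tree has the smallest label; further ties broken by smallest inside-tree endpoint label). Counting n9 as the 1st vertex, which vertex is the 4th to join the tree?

n7

Prim, starting at n9.
Step 1: frontier [n5 n9 6, n7 n9 9, n3 n9 12] → take n5 n9 (6); add n5.
Step 2: frontier [n5 n6 5, n7 n9 9, n3 n9 12] → take n5 n6 (5); add n6.
Step 3: frontier [n3 n6 14, n6 n7 16, n7 n9 9, n3 n9 12] → take n7 n9 (9); add n7.
Step 4: frontier [n3 n6 14, n3 n7 14, n3 n9 12] → take n3 n9 (12); add n3.
Step 5: frontier [n1 n3 1, n2 n3 3, n3 n8 16] → take n1 n3 (1); add n1.
Step 6: frontier [n1 n4 12, n1 n2 19, n2 n3 3, n3 n8 16] → take n2 n3 (3); add n2.
Step 7: frontier [n1 n4 12, n3 n8 16] → take n1 n4 (12); add n4.
Step 8: frontier [n3 n8 16] → take n3 n8 (16); add n8.
Vertex order: n9, n5, n6, n7, n3, n1, n2, n4, n8. The 4th vertex is n7.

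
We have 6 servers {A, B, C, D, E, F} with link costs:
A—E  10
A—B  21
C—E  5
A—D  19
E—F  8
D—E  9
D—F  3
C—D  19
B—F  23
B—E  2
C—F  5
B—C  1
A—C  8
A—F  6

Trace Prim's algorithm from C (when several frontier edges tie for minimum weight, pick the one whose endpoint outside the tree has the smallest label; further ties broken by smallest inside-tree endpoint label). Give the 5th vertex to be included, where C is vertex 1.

Prim, starting at C.
Step 1: frontier [B—C 1, C—E 5, C—F 5, A—C 8, C—D 19] → take B—C (1); add B.
Step 2: frontier [B—E 2, A—B 21, B—F 23, C—E 5, C—F 5, A—C 8, C—D 19] → take B—E (2); add E.
Step 3: frontier [A—B 21, B—F 23, C—F 5, A—C 8, C—D 19, E—F 8, D—E 9, A—E 10] → take C—F (5); add F.
Step 4: frontier [A—B 21, A—C 8, C—D 19, D—E 9, A—E 10, D—F 3, A—F 6] → take D—F (3); add D.
Step 5: frontier [A—B 21, A—C 8, A—D 19, A—E 10, A—F 6] → take A—F (6); add A.
Vertex order: C, B, E, F, D, A. The 5th vertex is D.

D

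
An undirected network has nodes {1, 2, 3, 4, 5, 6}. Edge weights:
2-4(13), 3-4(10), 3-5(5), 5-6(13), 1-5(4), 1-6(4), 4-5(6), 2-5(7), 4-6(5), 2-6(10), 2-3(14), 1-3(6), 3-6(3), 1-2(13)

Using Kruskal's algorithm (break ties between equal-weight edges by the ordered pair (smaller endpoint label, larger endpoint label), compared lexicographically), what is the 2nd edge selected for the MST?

Kruskal's algorithm — process edges by increasing weight (ties by edge label):
3-6 (3): add. Components now {1} {2} {3,6} {4} {5}
1-5 (4): add. Components now {1,5} {2} {3,6} {4}
1-6 (4): add. Components now {1,3,5,6} {2} {4}
3-5 (5): skip — 3 and 5 already connected.
4-6 (5): add. Components now {1,3,4,5,6} {2}
1-3 (6): skip — 1 and 3 already connected.
4-5 (6): skip — 4 and 5 already connected.
2-5 (7): add. Components now {1,2,3,4,5,6}
The 2nd edge added is 1-5.

1-5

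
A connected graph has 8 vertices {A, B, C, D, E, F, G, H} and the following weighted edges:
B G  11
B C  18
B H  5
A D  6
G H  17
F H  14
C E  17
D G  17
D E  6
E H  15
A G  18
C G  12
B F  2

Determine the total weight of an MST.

Sort edges by weight, then run Kruskal:
B F (2): add — endpoints in different components.
B H (5): add — endpoints in different components.
A D (6): add — endpoints in different components.
D E (6): add — endpoints in different components.
B G (11): add — endpoints in different components.
C G (12): add — endpoints in different components.
F H (14): skip — F and H already connected.
E H (15): add — endpoints in different components.
MST edges: B F, B H, A D, D E, B G, C G, E H; total weight 2+5+6+6+11+12+15 = 57.

57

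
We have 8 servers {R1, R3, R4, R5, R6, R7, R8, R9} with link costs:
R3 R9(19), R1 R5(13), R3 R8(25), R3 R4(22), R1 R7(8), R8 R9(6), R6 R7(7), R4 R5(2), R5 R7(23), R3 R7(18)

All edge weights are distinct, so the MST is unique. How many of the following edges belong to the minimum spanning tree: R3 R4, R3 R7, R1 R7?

Kruskal: consider edges lightest-first.
R4 R5 (2): add — endpoints in different components.
R8 R9 (6): add — endpoints in different components.
R6 R7 (7): add — endpoints in different components.
R1 R7 (8): add — endpoints in different components.
R1 R5 (13): add — endpoints in different components.
R3 R7 (18): add — endpoints in different components.
R3 R9 (19): add — endpoints in different components.
MST edge set: {R4 R5, R8 R9, R6 R7, R1 R7, R1 R5, R3 R7, R3 R9}.
Of the listed edges, {R3 R7, R1 R7} are in the MST → 2.

2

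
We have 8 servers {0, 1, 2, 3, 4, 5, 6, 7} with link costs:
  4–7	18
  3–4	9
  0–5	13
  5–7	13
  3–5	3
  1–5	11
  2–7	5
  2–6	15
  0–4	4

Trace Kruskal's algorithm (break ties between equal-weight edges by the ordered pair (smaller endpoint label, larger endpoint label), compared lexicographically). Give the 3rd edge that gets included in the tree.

2-7

Kruskal's algorithm — process edges by increasing weight (ties by edge label):
3–5 (3): add — endpoints in different components.
0–4 (4): add — endpoints in different components.
2–7 (5): add — endpoints in different components.
3–4 (9): add — endpoints in different components.
1–5 (11): add — endpoints in different components.
0–5 (13): skip — 0 and 5 already connected.
5–7 (13): add — endpoints in different components.
2–6 (15): add — endpoints in different components.
The 3rd edge added is 2–7.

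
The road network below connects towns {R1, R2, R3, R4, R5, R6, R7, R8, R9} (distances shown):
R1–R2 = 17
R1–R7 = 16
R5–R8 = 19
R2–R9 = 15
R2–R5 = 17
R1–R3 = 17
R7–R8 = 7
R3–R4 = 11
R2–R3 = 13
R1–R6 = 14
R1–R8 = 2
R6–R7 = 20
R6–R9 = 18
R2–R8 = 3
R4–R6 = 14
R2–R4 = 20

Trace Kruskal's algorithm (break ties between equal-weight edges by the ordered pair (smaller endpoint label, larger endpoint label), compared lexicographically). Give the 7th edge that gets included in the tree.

R2-R9

Kruskal's algorithm — process edges by increasing weight (ties by edge label):
R1–R8 (2): add — endpoints in different components.
R2–R8 (3): add — endpoints in different components.
R7–R8 (7): add — endpoints in different components.
R3–R4 (11): add — endpoints in different components.
R2–R3 (13): add — endpoints in different components.
R1–R6 (14): add — endpoints in different components.
R4–R6 (14): skip — R4 and R6 already connected.
R2–R9 (15): add — endpoints in different components.
R1–R7 (16): skip — R7 and R1 already connected.
R1–R2 (17): skip — R2 and R1 already connected.
R1–R3 (17): skip — R3 and R1 already connected.
R2–R5 (17): add — endpoints in different components.
The 7th edge added is R2–R9.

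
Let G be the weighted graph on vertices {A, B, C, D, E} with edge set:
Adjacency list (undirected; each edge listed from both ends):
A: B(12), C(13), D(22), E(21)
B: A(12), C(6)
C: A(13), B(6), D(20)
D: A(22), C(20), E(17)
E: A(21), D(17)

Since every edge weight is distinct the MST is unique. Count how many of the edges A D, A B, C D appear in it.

2

Kruskal's algorithm — process edges by increasing weight (ties by edge label):
B C (6): add — endpoints in different components.
A B (12): add — endpoints in different components.
A C (13): skip — A and C already connected.
D E (17): add — endpoints in different components.
C D (20): add — endpoints in different components.
MST edge set: {B C, A B, D E, C D}.
Of the listed edges, {A B, C D} are in the MST → 2.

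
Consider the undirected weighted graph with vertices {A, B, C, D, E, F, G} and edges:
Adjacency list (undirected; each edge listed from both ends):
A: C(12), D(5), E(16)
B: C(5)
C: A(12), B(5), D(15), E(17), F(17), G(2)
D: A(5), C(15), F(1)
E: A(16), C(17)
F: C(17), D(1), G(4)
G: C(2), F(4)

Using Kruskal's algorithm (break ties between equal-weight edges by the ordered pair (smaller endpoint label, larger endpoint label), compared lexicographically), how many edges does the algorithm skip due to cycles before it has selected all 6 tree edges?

2

Kruskal: consider edges lightest-first.
D–F (1): add — endpoints in different components.
C–G (2): add — endpoints in different components.
F–G (4): add — endpoints in different components.
A–D (5): add — endpoints in different components.
B–C (5): add — endpoints in different components.
A–C (12): skip — A and C already connected.
C–D (15): skip — C and D already connected.
A–E (16): add — endpoints in different components.
Edges rejected before the tree was complete: 2.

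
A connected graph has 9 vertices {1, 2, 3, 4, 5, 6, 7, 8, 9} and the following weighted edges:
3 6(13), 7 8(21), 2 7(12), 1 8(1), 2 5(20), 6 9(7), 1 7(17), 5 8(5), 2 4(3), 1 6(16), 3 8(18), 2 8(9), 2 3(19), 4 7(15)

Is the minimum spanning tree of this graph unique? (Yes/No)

Yes

Kruskal's algorithm — process edges by increasing weight (ties by edge label):
1 8 (1): add — endpoints in different components.
2 4 (3): add — endpoints in different components.
5 8 (5): add — endpoints in different components.
6 9 (7): add — endpoints in different components.
2 8 (9): add — endpoints in different components.
2 7 (12): add — endpoints in different components.
3 6 (13): add — endpoints in different components.
4 7 (15): skip — 4 and 7 already connected.
1 6 (16): add — endpoints in different components.
Every non-tree edge has weight strictly greater than the heaviest edge on the tree path between its endpoints, so the MST is unique.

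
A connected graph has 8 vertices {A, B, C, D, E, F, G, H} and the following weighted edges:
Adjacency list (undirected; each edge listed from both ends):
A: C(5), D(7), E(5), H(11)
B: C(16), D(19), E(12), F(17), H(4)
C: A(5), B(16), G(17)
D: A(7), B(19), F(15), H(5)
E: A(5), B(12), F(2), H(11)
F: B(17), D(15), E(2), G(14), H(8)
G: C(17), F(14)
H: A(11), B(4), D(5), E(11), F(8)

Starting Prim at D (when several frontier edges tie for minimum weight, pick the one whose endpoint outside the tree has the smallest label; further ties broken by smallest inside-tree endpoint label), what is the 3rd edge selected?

A-D

Prim, starting at D.
Step 1: cheapest edge leaving the tree is D–H (5); add H.
Step 2: cheapest edge leaving the tree is B–H (4); add B.
Step 3: cheapest edge leaving the tree is A–D (7); add A.
Step 4: cheapest edge leaving the tree is A–C (5); add C.
Step 5: cheapest edge leaving the tree is A–E (5); add E.
Step 6: cheapest edge leaving the tree is E–F (2); add F.
Step 7: cheapest edge leaving the tree is F–G (14); add G.
The 3rd edge added is A–D.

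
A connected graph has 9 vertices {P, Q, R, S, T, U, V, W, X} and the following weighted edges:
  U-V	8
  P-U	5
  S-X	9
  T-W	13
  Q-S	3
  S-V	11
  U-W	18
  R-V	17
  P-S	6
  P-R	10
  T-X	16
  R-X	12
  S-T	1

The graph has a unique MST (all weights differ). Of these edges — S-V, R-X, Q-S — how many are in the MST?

Sort edges by weight, then run Kruskal:
S-T (1): add — endpoints in different components.
Q-S (3): add — endpoints in different components.
P-U (5): add — endpoints in different components.
P-S (6): add — endpoints in different components.
U-V (8): add — endpoints in different components.
S-X (9): add — endpoints in different components.
P-R (10): add — endpoints in different components.
S-V (11): skip — S and V already connected.
R-X (12): skip — X and R already connected.
T-W (13): add — endpoints in different components.
MST edge set: {S-T, Q-S, P-U, P-S, U-V, S-X, P-R, T-W}.
Of the listed edges, {Q-S} are in the MST → 1.

1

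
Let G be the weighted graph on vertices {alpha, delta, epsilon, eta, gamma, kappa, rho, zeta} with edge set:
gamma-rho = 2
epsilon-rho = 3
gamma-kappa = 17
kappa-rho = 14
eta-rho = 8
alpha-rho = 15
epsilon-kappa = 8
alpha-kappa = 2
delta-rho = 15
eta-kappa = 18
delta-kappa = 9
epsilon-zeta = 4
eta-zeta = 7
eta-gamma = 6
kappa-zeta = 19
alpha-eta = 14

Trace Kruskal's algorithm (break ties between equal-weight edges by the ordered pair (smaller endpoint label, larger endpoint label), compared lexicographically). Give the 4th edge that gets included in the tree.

epsilon-zeta

Kruskal: consider edges lightest-first.
alpha-kappa (2): add — endpoints in different components.
gamma-rho (2): add — endpoints in different components.
epsilon-rho (3): add — endpoints in different components.
epsilon-zeta (4): add — endpoints in different components.
eta-gamma (6): add — endpoints in different components.
eta-zeta (7): skip — eta and zeta already connected.
epsilon-kappa (8): add — endpoints in different components.
eta-rho (8): skip — rho and eta already connected.
delta-kappa (9): add — endpoints in different components.
The 4th edge added is epsilon-zeta.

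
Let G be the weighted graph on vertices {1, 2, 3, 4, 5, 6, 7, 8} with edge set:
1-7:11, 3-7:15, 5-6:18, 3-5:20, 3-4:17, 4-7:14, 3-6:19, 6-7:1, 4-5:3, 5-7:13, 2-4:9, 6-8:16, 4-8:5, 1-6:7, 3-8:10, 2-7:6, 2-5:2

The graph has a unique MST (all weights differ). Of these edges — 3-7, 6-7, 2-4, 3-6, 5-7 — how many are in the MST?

Kruskal: consider edges lightest-first.
6-7 (1): add — endpoints in different components.
2-5 (2): add — endpoints in different components.
4-5 (3): add — endpoints in different components.
4-8 (5): add — endpoints in different components.
2-7 (6): add — endpoints in different components.
1-6 (7): add — endpoints in different components.
2-4 (9): skip — 2 and 4 already connected.
3-8 (10): add — endpoints in different components.
MST edge set: {6-7, 2-5, 4-5, 4-8, 2-7, 1-6, 3-8}.
Of the listed edges, {6-7} are in the MST → 1.

1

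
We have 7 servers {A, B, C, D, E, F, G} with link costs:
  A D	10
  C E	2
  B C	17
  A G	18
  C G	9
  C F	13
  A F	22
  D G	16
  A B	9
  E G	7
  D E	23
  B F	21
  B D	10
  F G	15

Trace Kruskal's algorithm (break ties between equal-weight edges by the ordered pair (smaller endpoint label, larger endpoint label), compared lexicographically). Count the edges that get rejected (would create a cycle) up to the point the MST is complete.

3

Kruskal's algorithm — process edges by increasing weight (ties by edge label):
C E (2): add. Components now {A} {B} {C,E} {D} {F} {G}
E G (7): add. Components now {A} {B} {C,E,G} {D} {F}
A B (9): add. Components now {A,B} {C,E,G} {D} {F}
C G (9): skip — C and G already connected.
A D (10): add. Components now {A,B,D} {C,E,G} {F}
B D (10): skip — B and D already connected.
C F (13): add. Components now {A,B,D} {C,E,F,G}
F G (15): skip — F and G already connected.
D G (16): add. Components now {A,B,C,D,E,F,G}
Edges rejected before the tree was complete: 3.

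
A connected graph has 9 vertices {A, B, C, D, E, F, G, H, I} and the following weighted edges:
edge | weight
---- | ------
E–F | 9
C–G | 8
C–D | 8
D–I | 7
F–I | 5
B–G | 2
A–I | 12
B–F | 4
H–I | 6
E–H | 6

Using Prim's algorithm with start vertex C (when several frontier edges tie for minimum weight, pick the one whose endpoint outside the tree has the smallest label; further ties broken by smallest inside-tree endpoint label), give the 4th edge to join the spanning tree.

B-F

Prim, starting at C.
Step 1: frontier [C–D 8, C–G 8] → take C–D (8); add D.
Step 2: frontier [C–G 8, D–I 7] → take D–I (7); add I.
Step 3: frontier [C–G 8, F–I 5, H–I 6, A–I 12] → take F–I (5); add F.
Step 4: frontier [C–G 8, B–F 4, E–F 9, H–I 6, A–I 12] → take B–F (4); add B.
Step 5: frontier [B–G 2, C–G 8, E–F 9, H–I 6, A–I 12] → take B–G (2); add G.
Step 6: frontier [E–F 9, H–I 6, A–I 12] → take H–I (6); add H.
Step 7: frontier [E–F 9, E–H 6, A–I 12] → take E–H (6); add E.
Step 8: frontier [A–I 12] → take A–I (12); add A.
The 4th edge added is B–F.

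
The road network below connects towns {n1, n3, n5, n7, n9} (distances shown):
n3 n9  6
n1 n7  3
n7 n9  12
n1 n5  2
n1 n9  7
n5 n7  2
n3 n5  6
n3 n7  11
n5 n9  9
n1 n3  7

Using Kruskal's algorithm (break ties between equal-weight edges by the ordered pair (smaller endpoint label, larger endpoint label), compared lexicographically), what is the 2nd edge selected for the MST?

n5-n7

Kruskal's algorithm — process edges by increasing weight (ties by edge label):
n1 n5 (2): add — endpoints in different components.
n5 n7 (2): add — endpoints in different components.
n1 n7 (3): skip — n7 and n1 already connected.
n3 n5 (6): add — endpoints in different components.
n3 n9 (6): add — endpoints in different components.
The 2nd edge added is n5 n7.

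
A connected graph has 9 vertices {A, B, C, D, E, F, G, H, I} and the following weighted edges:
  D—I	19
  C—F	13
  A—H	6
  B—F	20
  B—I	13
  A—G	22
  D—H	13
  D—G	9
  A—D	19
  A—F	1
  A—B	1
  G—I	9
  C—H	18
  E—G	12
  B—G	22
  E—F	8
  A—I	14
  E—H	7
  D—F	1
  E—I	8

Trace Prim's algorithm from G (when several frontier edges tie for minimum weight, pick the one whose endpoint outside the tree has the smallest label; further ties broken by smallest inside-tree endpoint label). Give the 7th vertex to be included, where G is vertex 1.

Prim's algorithm from G:
Step 1: cheapest edge leaving the tree is D—G (9); add D.
Step 2: cheapest edge leaving the tree is D—F (1); add F.
Step 3: cheapest edge leaving the tree is A—F (1); add A.
Step 4: cheapest edge leaving the tree is A—B (1); add B.
Step 5: cheapest edge leaving the tree is A—H (6); add H.
Step 6: cheapest edge leaving the tree is E—H (7); add E.
Step 7: cheapest edge leaving the tree is E—I (8); add I.
Step 8: cheapest edge leaving the tree is C—F (13); add C.
Vertex order: G, D, F, A, B, H, E, I, C. The 7th vertex is E.

E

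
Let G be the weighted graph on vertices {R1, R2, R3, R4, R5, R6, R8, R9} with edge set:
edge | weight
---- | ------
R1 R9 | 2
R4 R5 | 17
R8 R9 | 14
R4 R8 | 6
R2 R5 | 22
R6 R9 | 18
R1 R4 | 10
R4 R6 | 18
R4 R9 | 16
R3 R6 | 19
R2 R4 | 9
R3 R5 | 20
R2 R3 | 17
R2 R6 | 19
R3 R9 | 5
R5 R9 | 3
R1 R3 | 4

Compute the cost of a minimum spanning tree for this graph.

Kruskal: consider edges lightest-first.
R1 R9 (2): add — endpoints in different components.
R5 R9 (3): add — endpoints in different components.
R1 R3 (4): add — endpoints in different components.
R3 R9 (5): skip — R9 and R3 already connected.
R4 R8 (6): add — endpoints in different components.
R2 R4 (9): add — endpoints in different components.
R1 R4 (10): add — endpoints in different components.
R8 R9 (14): skip — R8 and R9 already connected.
R4 R9 (16): skip — R4 and R9 already connected.
R2 R3 (17): skip — R2 and R3 already connected.
R4 R5 (17): skip — R5 and R4 already connected.
R4 R6 (18): add — endpoints in different components.
MST edges: R1 R9, R5 R9, R1 R3, R4 R8, R2 R4, R1 R4, R4 R6; total weight 2+3+4+6+9+10+18 = 52.

52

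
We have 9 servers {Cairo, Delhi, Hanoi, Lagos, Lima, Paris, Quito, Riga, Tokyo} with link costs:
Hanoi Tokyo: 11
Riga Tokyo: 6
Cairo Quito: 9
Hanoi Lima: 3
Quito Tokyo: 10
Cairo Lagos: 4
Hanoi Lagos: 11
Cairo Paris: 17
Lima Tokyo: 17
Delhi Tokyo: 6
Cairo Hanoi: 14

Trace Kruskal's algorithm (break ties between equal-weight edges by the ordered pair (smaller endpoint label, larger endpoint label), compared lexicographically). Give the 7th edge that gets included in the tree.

Hanoi-Lagos

Kruskal: consider edges lightest-first.
Hanoi Lima (3): add — endpoints in different components.
Cairo Lagos (4): add — endpoints in different components.
Delhi Tokyo (6): add — endpoints in different components.
Riga Tokyo (6): add — endpoints in different components.
Cairo Quito (9): add — endpoints in different components.
Quito Tokyo (10): add — endpoints in different components.
Hanoi Lagos (11): add — endpoints in different components.
Hanoi Tokyo (11): skip — Tokyo and Hanoi already connected.
Cairo Hanoi (14): skip — Cairo and Hanoi already connected.
Cairo Paris (17): add — endpoints in different components.
The 7th edge added is Hanoi Lagos.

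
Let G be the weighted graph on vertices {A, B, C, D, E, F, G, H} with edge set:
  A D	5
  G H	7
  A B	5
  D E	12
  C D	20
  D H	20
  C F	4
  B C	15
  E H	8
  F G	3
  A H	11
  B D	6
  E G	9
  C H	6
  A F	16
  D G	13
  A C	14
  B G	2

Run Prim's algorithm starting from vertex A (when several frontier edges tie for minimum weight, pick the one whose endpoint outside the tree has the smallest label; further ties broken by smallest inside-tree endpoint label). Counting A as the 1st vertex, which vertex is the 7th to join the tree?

Prim, starting at A.
Step 1: cheapest edge leaving the tree is A B (5); add B.
Step 2: cheapest edge leaving the tree is B G (2); add G.
Step 3: cheapest edge leaving the tree is F G (3); add F.
Step 4: cheapest edge leaving the tree is C F (4); add C.
Step 5: cheapest edge leaving the tree is A D (5); add D.
Step 6: cheapest edge leaving the tree is C H (6); add H.
Step 7: cheapest edge leaving the tree is E H (8); add E.
Vertex order: A, B, G, F, C, D, H, E. The 7th vertex is H.

H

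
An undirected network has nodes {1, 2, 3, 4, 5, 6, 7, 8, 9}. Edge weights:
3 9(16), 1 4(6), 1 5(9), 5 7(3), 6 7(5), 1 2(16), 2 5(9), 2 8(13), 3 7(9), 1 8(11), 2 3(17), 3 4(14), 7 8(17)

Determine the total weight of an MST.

68

Sort edges by weight, then run Kruskal:
5 7 (3): add — endpoints in different components.
6 7 (5): add — endpoints in different components.
1 4 (6): add — endpoints in different components.
1 5 (9): add — endpoints in different components.
2 5 (9): add — endpoints in different components.
3 7 (9): add — endpoints in different components.
1 8 (11): add — endpoints in different components.
2 8 (13): skip — 2 and 8 already connected.
3 4 (14): skip — 3 and 4 already connected.
1 2 (16): skip — 1 and 2 already connected.
3 9 (16): add — endpoints in different components.
MST edges: 5 7, 6 7, 1 4, 1 5, 2 5, 3 7, 1 8, 3 9; total weight 3+5+6+9+9+9+11+16 = 68.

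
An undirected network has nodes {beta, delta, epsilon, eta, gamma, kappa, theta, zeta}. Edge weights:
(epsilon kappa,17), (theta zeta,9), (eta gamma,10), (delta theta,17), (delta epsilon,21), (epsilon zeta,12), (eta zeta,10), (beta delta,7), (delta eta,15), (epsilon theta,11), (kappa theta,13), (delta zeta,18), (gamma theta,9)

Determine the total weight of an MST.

Prim, starting at epsilon.
Step 1: frontier [epsilon theta 11, epsilon zeta 12, epsilon kappa 17, delta epsilon 21] → take epsilon theta (11); add theta.
Step 2: frontier [epsilon zeta 12, epsilon kappa 17, delta epsilon 21, gamma theta 9, theta zeta 9, kappa theta 13, delta theta 17] → take gamma theta (9); add gamma.
Step 3: frontier [epsilon zeta 12, epsilon kappa 17, delta epsilon 21, eta gamma 10, theta zeta 9, kappa theta 13, delta theta 17] → take theta zeta (9); add zeta.
Step 4: frontier [epsilon kappa 17, delta epsilon 21, eta gamma 10, kappa theta 13, delta theta 17, eta zeta 10, delta zeta 18] → take eta gamma (10); add eta.
Step 5: frontier [epsilon kappa 17, delta epsilon 21, delta eta 15, kappa theta 13, delta theta 17, delta zeta 18] → take kappa theta (13); add kappa.
Step 6: frontier [delta epsilon 21, delta eta 15, delta theta 17, delta zeta 18] → take delta eta (15); add delta.
Step 7: frontier [beta delta 7] → take beta delta (7); add beta.
MST edges: epsilon theta, gamma theta, theta zeta, eta gamma, kappa theta, delta eta, beta delta; total weight 11+9+9+10+13+15+7 = 74.

74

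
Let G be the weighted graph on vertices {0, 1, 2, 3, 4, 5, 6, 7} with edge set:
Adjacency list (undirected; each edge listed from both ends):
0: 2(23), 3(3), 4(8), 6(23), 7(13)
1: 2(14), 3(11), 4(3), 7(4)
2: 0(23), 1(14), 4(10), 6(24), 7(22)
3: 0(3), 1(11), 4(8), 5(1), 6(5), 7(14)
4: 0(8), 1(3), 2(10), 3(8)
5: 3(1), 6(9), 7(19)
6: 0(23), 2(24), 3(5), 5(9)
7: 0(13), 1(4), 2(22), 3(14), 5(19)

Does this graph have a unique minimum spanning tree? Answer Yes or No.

Sort edges by weight, then run Kruskal:
3—5 (1): add — endpoints in different components.
0—3 (3): add — endpoints in different components.
1—4 (3): add — endpoints in different components.
1—7 (4): add — endpoints in different components.
3—6 (5): add — endpoints in different components.
0—4 (8): add — endpoints in different components.
3—4 (8): skip — 3 and 4 already connected.
5—6 (9): skip — 5 and 6 already connected.
2—4 (10): add — endpoints in different components.
Non-tree edge 3—4 has weight 8, equal to the heaviest edge on its tree cycle — swapping gives another MST of the same weight. Not unique.

No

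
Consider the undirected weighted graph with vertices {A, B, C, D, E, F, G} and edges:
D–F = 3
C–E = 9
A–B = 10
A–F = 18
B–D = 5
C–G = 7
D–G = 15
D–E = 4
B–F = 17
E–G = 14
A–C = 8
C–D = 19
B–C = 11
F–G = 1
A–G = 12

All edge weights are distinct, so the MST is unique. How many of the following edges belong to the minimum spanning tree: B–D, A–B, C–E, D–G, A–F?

1

Kruskal: consider edges lightest-first.
F–G (1): add — endpoints in different components.
D–F (3): add — endpoints in different components.
D–E (4): add — endpoints in different components.
B–D (5): add — endpoints in different components.
C–G (7): add — endpoints in different components.
A–C (8): add — endpoints in different components.
MST edge set: {F–G, D–F, D–E, B–D, C–G, A–C}.
Of the listed edges, {B–D} are in the MST → 1.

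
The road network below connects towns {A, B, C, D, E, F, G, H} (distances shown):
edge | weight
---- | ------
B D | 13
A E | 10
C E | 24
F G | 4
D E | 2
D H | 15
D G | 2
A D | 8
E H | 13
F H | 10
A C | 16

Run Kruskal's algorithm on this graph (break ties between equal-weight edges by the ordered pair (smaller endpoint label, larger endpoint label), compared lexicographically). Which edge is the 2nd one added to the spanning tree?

Kruskal's algorithm — process edges by increasing weight (ties by edge label):
D E (2): add — endpoints in different components.
D G (2): add — endpoints in different components.
F G (4): add — endpoints in different components.
A D (8): add — endpoints in different components.
A E (10): skip — A and E already connected.
F H (10): add — endpoints in different components.
B D (13): add — endpoints in different components.
E H (13): skip — E and H already connected.
D H (15): skip — D and H already connected.
A C (16): add — endpoints in different components.
The 2nd edge added is D G.

D-G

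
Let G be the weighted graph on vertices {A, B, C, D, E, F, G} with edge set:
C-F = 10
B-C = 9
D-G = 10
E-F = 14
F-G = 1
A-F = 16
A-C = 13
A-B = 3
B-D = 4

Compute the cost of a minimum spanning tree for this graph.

Kruskal's algorithm — process edges by increasing weight (ties by edge label):
F-G (1): add. Components now {A} {B} {C} {D} {E} {F,G}
A-B (3): add. Components now {A,B} {C} {D} {E} {F,G}
B-D (4): add. Components now {A,B,D} {C} {E} {F,G}
B-C (9): add. Components now {A,B,C,D} {E} {F,G}
C-F (10): add. Components now {A,B,C,D,F,G} {E}
D-G (10): skip — D and G already connected.
A-C (13): skip — A and C already connected.
E-F (14): add. Components now {A,B,C,D,E,F,G}
MST edges: F-G, A-B, B-D, B-C, C-F, E-F; total weight 1+3+4+9+10+14 = 41.

41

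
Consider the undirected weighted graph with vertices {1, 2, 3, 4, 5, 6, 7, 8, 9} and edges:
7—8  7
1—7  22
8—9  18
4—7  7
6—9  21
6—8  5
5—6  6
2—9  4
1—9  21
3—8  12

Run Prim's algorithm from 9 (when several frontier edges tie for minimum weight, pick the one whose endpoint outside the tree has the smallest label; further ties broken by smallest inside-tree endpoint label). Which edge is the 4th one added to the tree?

5-6

Grow the tree from 9 using Prim:
Step 1: cheapest edge leaving the tree is 2—9 (4); add 2.
Step 2: cheapest edge leaving the tree is 8—9 (18); add 8.
Step 3: cheapest edge leaving the tree is 6—8 (5); add 6.
Step 4: cheapest edge leaving the tree is 5—6 (6); add 5.
Step 5: cheapest edge leaving the tree is 7—8 (7); add 7.
Step 6: cheapest edge leaving the tree is 4—7 (7); add 4.
Step 7: cheapest edge leaving the tree is 3—8 (12); add 3.
Step 8: cheapest edge leaving the tree is 1—9 (21); add 1.
The 4th edge added is 5—6.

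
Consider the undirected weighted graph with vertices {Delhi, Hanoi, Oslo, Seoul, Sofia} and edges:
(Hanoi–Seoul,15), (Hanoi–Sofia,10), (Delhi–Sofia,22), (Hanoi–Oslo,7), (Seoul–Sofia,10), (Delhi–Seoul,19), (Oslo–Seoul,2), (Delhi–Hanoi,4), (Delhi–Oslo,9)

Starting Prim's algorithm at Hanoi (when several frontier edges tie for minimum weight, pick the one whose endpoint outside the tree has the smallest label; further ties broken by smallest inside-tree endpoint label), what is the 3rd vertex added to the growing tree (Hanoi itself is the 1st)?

Grow the tree from Hanoi using Prim:
Step 1: frontier [Delhi–Hanoi 4, Hanoi–Oslo 7, Hanoi–Sofia 10, Hanoi–Seoul 15] → take Delhi–Hanoi (4); add Delhi.
Step 2: frontier [Delhi–Oslo 9, Delhi–Seoul 19, Delhi–Sofia 22, Hanoi–Oslo 7, Hanoi–Sofia 10, Hanoi–Seoul 15] → take Hanoi–Oslo (7); add Oslo.
Step 3: frontier [Delhi–Seoul 19, Delhi–Sofia 22, Hanoi–Sofia 10, Hanoi–Seoul 15, Oslo–Seoul 2] → take Oslo–Seoul (2); add Seoul.
Step 4: frontier [Delhi–Sofia 22, Hanoi–Sofia 10, Seoul–Sofia 10] → take Hanoi–Sofia (10); add Sofia.
Vertex order: Hanoi, Delhi, Oslo, Seoul, Sofia. The 3rd vertex is Oslo.

Oslo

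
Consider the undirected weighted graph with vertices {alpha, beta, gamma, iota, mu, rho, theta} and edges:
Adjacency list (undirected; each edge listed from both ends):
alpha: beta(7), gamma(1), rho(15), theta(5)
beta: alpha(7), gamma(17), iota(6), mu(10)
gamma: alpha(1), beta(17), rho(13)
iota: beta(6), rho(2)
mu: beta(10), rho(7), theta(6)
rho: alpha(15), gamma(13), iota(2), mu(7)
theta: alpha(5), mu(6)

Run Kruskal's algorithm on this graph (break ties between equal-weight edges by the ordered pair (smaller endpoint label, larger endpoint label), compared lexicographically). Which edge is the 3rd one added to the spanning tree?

Sort edges by weight, then run Kruskal:
alpha—gamma (1): add. Components now {rho} {alpha,gamma} {mu} {theta} {iota} {beta}
iota—rho (2): add. Components now {iota,rho} {alpha,gamma} {mu} {theta} {beta}
alpha—theta (5): add. Components now {iota,rho} {alpha,gamma,theta} {mu} {beta}
beta—iota (6): add. Components now {beta,iota,rho} {alpha,gamma,theta} {mu}
mu—theta (6): add. Components now {beta,iota,rho} {alpha,gamma,mu,theta}
alpha—beta (7): add. Components now {alpha,beta,gamma,iota,mu,rho,theta}
The 3rd edge added is alpha—theta.

alpha-theta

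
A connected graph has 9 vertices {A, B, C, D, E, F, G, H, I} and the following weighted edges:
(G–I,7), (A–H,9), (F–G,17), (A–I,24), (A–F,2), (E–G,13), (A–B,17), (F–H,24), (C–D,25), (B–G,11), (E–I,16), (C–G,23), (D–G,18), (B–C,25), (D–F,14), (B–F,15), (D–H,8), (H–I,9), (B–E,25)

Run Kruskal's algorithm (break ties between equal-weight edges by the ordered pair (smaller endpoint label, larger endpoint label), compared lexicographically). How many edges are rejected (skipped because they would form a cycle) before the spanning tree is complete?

6

Kruskal's algorithm — process edges by increasing weight (ties by edge label):
A–F (2): add — endpoints in different components.
G–I (7): add — endpoints in different components.
D–H (8): add — endpoints in different components.
A–H (9): add — endpoints in different components.
H–I (9): add — endpoints in different components.
B–G (11): add — endpoints in different components.
E–G (13): add — endpoints in different components.
D–F (14): skip — D and F already connected.
B–F (15): skip — B and F already connected.
E–I (16): skip — E and I already connected.
A–B (17): skip — A and B already connected.
F–G (17): skip — F and G already connected.
D–G (18): skip — D and G already connected.
C–G (23): add — endpoints in different components.
Edges rejected before the tree was complete: 6.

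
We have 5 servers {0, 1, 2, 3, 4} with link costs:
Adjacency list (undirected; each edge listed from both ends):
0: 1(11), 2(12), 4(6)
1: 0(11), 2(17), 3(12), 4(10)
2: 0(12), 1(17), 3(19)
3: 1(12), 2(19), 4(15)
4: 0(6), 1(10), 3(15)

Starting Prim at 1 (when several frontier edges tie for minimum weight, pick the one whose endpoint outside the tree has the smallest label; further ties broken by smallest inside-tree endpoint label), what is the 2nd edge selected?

0-4

Prim, starting at 1.
Step 1: cheapest edge leaving the tree is 1–4 (10); add 4.
Step 2: cheapest edge leaving the tree is 0–4 (6); add 0.
Step 3: cheapest edge leaving the tree is 0–2 (12); add 2.
Step 4: cheapest edge leaving the tree is 1–3 (12); add 3.
The 2nd edge added is 0–4.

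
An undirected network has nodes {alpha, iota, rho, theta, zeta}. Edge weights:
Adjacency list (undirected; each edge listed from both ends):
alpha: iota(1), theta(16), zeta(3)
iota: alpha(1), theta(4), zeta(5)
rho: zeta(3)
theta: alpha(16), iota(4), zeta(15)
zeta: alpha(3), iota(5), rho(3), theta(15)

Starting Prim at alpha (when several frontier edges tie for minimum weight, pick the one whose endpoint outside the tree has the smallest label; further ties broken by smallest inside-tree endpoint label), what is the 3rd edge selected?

rho-zeta

Grow the tree from alpha using Prim:
Step 1: cheapest edge leaving the tree is alpha—iota (1); add iota.
Step 2: cheapest edge leaving the tree is alpha—zeta (3); add zeta.
Step 3: cheapest edge leaving the tree is rho—zeta (3); add rho.
Step 4: cheapest edge leaving the tree is iota—theta (4); add theta.
The 3rd edge added is rho—zeta.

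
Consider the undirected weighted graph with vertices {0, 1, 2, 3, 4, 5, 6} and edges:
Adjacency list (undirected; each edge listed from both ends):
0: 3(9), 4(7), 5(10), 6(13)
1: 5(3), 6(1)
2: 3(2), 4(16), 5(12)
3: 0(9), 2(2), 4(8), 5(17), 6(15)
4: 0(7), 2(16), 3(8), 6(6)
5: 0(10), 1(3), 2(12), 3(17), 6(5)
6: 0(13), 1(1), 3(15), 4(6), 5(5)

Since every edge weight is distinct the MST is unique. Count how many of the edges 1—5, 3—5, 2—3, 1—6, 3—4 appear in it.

4

Kruskal: consider edges lightest-first.
1—6 (1): add. Components now {0} {1,6} {2} {3} {4} {5}
2—3 (2): add. Components now {0} {1,6} {2,3} {4} {5}
1—5 (3): add. Components now {0} {1,5,6} {2,3} {4}
5—6 (5): skip — 5 and 6 already connected.
4—6 (6): add. Components now {0} {1,4,5,6} {2,3}
0—4 (7): add. Components now {0,1,4,5,6} {2,3}
3—4 (8): add. Components now {0,1,2,3,4,5,6}
MST edge set: {1—6, 2—3, 1—5, 4—6, 0—4, 3—4}.
Of the listed edges, {1—5, 2—3, 1—6, 3—4} are in the MST → 4.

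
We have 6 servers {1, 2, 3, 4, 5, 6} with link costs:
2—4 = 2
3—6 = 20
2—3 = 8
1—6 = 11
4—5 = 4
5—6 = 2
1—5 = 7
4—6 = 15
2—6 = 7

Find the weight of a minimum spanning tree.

Kruskal: consider edges lightest-first.
2—4 (2): add. Components now {1} {2,4} {3} {5} {6}
5—6 (2): add. Components now {1} {2,4} {3} {5,6}
4—5 (4): add. Components now {1} {2,4,5,6} {3}
1—5 (7): add. Components now {1,2,4,5,6} {3}
2—6 (7): skip — 2 and 6 already connected.
2—3 (8): add. Components now {1,2,3,4,5,6}
MST edges: 2—4, 5—6, 4—5, 1—5, 2—3; total weight 2+2+4+7+8 = 23.

23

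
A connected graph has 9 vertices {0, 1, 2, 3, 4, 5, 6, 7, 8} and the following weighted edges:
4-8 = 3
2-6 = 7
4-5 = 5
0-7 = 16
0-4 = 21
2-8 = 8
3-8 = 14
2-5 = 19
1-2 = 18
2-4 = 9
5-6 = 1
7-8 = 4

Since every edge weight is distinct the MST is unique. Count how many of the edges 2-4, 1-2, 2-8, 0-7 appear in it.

Sort edges by weight, then run Kruskal:
5-6 (1): add — endpoints in different components.
4-8 (3): add — endpoints in different components.
7-8 (4): add — endpoints in different components.
4-5 (5): add — endpoints in different components.
2-6 (7): add — endpoints in different components.
2-8 (8): skip — 2 and 8 already connected.
2-4 (9): skip — 2 and 4 already connected.
3-8 (14): add — endpoints in different components.
0-7 (16): add — endpoints in different components.
1-2 (18): add — endpoints in different components.
MST edge set: {5-6, 4-8, 7-8, 4-5, 2-6, 3-8, 0-7, 1-2}.
Of the listed edges, {1-2, 0-7} are in the MST → 2.

2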